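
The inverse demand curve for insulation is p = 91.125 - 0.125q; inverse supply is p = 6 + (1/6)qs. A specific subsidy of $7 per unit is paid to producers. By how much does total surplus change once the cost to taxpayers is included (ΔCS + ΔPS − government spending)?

Pre-subsidy: 91.125 - 0.125q = 6 + (1/6)q gives q* = 2043/7 and p* = 765/14.
With the subsidy, sellers receive ps = pb + 7 for each unit, where pb is the price buyers pay.
On the curves, pb = 91.125 - 0.125q and ps = 6 + (1/6)q; the wedge ps − pb = 7 gives 6 + (1/6)q − (91.125 - 0.125q) = 7, so q' = 2211/7.
Then pb = 91.125 − 0.125·(2211/7) = 723/14 and ps = 6 + (1/6)·(2211/7) = 821/14.
ΔCS = ½(2043/7 + 2211/7)(765/14 − 723/14) = 6381/7; ΔPS = ½(2043/7 + 2211/7)(821/14 − 765/14) = 8508/7.
Government spending = 7 × 2211/7 = 2211.
Net change = 6381/7 + 8508/7 − 2211 = -84. The loss equals the DWL triangle ½·7·24.

Net change in total surplus = -$84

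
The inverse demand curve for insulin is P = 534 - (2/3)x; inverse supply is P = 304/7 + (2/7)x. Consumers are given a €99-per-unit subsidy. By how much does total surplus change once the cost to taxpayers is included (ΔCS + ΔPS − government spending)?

Pre-subsidy: 534 - (2/3)x = 304/7 + (2/7)x gives x* = 515.1 and P* = 190.6.
With the rebate, buyers effectively pay Pb = Ps − 99, where Ps is the price sellers receive.
On the curves, Pb = 534 - (2/3)x and Ps = 304/7 + (2/7)x; the wedge Ps − Pb = 99 gives 304/7 + (2/7)x − (534 - (2/3)x) = 99, so x' = 619.05.
Then Pb = 534 − (2/3)·619.05 = 121.3 and Ps = 304/7 + (2/7)·619.05 = 220.3.
ΔCS = ½(515.1 + 619.05)(190.6 − 121.3) = 39298.2975; ΔPS = ½(515.1 + 619.05)(220.3 − 190.6) = 16842.1275.
Government spending = 99 × 619.05 = 61285.95.
Net change = 39298.2975 + 16842.1275 − 61285.95 = -5145.525. The loss equals the DWL triangle ½·99·103.95.

Net change in total surplus = -€5145.525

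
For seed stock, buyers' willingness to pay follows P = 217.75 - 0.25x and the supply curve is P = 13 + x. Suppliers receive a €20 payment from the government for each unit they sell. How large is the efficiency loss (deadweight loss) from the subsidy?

Pre-subsidy: 217.75 - 0.25x = 13 + x gives x* = 163.8 and P* = 176.8.
With the subsidy, sellers receive Ps = Pb + 20 for each unit, where Pb is the price buyers pay.
On the curves, Pb = 217.75 - 0.25x and Ps = 13 + x; the wedge Ps − Pb = 20 gives 13 + x − (217.75 - 0.25x) = 20, so x' = 179.8.
Then Pb = 217.75 − 0.25·179.8 = 172.8 and Ps = 13 + 1·179.8 = 192.8.
The subsidy expands output by 179.8 − 163.8 = 16 past the efficient level; on those units the gap between marginal cost and willingness to pay runs from 0 up to 20.
DWL = ½ × 20 × 16 = 160.

Deadweight loss = €160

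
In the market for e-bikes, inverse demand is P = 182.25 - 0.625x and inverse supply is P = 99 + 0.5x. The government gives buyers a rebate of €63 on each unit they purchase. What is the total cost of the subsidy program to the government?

Government cost = €8190

Pre-subsidy: 182.25 - 0.625x = 99 + 0.5x gives x* = 74 and P* = 136.
With the rebate, buyers effectively pay Pb = Ps − 63, where Ps is the price sellers receive.
On the curves, Pb = 182.25 - 0.625x and Ps = 99 + 0.5x; the wedge Ps − Pb = 63 gives 99 + 0.5x − (182.25 - 0.625x) = 63, so x' = 130.
Then Pb = 182.25 − 0.625·130 = 101 and Ps = 99 + 0.5·130 = 164.
Government outlay = subsidy × quantity = 63 × 130 = 8190.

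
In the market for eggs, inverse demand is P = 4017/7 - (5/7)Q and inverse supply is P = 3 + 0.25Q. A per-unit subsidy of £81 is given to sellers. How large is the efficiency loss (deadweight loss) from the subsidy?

Pre-subsidy: 4017/7 - (5/7)Q = 3 + 0.25Q gives Q* = 592 and P* = 151.
With the subsidy, sellers receive Ps = Pb + 81 for each unit, where Pb is the price buyers pay.
On the curves, Pb = 4017/7 - (5/7)Q and Ps = 3 + 0.25Q; the wedge Ps − Pb = 81 gives 3 + 0.25Q − (4017/7 - (5/7)Q) = 81, so Q' = 676.
Then Pb = 4017/7 − (5/7)·676 = 91 and Ps = 3 + 0.25·676 = 172.
The subsidy expands output by 676 − 592 = 84 past the efficient level; on those units the gap between marginal cost and willingness to pay runs from 0 up to 81.
DWL = ½ × 81 × 84 = 3402.

Deadweight loss = £3402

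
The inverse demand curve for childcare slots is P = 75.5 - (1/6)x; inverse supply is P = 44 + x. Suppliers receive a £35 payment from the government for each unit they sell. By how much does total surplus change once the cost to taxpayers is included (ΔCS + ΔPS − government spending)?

Pre-subsidy: 75.5 - (1/6)x = 44 + x gives x* = 27 and P* = 71.
With the subsidy, sellers receive Ps = Pb + 35 for each unit, where Pb is the price buyers pay.
On the curves, Pb = 75.5 - (1/6)x and Ps = 44 + x; the wedge Ps − Pb = 35 gives 44 + x − (75.5 - (1/6)x) = 35, so x' = 57.
Then Pb = 75.5 − (1/6)·57 = 66 and Ps = 44 + 1·57 = 101.
ΔCS = ½(27 + 57)(71 − 66) = 210; ΔPS = ½(27 + 57)(101 − 71) = 1260.
Government spending = 35 × 57 = 1995.
Net change = 210 + 1260 − 1995 = -525. The loss equals the DWL triangle ½·35·30.

Net change in total surplus = -£525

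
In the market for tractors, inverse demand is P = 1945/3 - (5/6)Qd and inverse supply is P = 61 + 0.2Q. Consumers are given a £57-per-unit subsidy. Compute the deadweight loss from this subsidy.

Deadweight loss = 48735/31

Pre-subsidy: 1945/3 - (5/6)Q = 61 + 0.2Q gives Q* = 17620/31 and P* = 5415/31.
With the rebate, buyers effectively pay Pb = Ps − 57, where Ps is the price sellers receive.
On the curves, Pb = 1945/3 - (5/6)Q and Ps = 61 + 0.2Q; the wedge Ps − Pb = 57 gives 61 + 0.2Q − (1945/3 - (5/6)Q) = 57, so Q' = 19330/31.
Then Pb = 1945/3 − (5/6)·(19330/31) = 3990/31 and Ps = 61 + 0.2·(19330/31) = 5757/31.
The subsidy expands output by 19330/31 − 17620/31 = 1710/31 past the efficient level; on those units the gap between marginal cost and willingness to pay runs from 0 up to 57.
DWL = ½ × 57 × 1710/31 = 48735/31.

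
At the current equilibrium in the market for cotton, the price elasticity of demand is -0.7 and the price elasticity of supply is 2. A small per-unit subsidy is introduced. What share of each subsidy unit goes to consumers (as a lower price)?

For a small subsidy around the equilibrium, the benefit split depends on the relative slopes, which at a point are proportional to the elasticities.
Buyer share = εs/(εs + |εd|) = 2/(2 + 0.7) = 20/27; seller share = |εd|/(εs + |εd|) = 7/27.

Consumer share = 20/27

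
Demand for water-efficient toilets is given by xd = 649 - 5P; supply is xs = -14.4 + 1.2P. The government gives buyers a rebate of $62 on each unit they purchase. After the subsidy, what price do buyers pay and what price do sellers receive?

Pre-subsidy: 649 - 5P = -14.4 + 1.2P gives P* = 107, x* = 114.
With the rebate, buyers effectively pay Pb = Ps − 62, where Ps is the price sellers receive.
Demand in terms of Ps becomes xd = 649 − 5(Ps − 62) = 959 - 5Ps. Setting this equal to supply: 959 - 5Ps = -14.4 + 1.2Ps, so Ps = 157.
Buyers pay Pb = 157 − 62 = 95; x' = -14.4 + 1.2·157 = 174.

Buyers pay $95; sellers receive $157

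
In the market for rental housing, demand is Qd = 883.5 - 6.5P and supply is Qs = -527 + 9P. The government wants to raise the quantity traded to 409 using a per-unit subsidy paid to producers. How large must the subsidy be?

Required subsidy s = 31 per unit

At Q = 409, invert demand for the buyer price: Pb = (883.5 − 409)/6.5 = 73; invert supply for the seller price: Ps = (409 − (-527))/9 = 104.
The subsidy must fill the gap: s = Ps − Pb = 104 − 73 = 31.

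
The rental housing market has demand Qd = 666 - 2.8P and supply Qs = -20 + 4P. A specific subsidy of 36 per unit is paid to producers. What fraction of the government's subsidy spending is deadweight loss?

Pre-subsidy: 666 - 2.8P = -20 + 4P gives P* = 1715/17, Q* = 6520/17.
With the subsidy, sellers receive Ps = Pb + 36 for each unit, where Pb is the price buyers pay.
Supply in terms of Pb becomes Qs = -20 + 4(Pb + 36) = 124 + 4Pb. Setting this equal to demand: 666 - 2.8Pb = 124 + 4Pb, so Pb = 1355/17.
Sellers receive Ps = 1355/17 + 36 = 1967/17; Q' = 666 − 2.8·(1355/17) = 7528/17.
ΔCS = ½(6520/17 + 7528/17)(1715/17 − 1355/17) = 2528640/289; ΔPS = ½(6520/17 + 7528/17)(1967/17 − 1715/17) = 1770048/289.
Government spending = 36 × 7528/17 = 271008/17.
DWL = ½ × 36 × (7528/17 − 6520/17) = 18144/17; fraction = (18144/17) / (271008/17) = 63/941.

DWL / government spending = 63/941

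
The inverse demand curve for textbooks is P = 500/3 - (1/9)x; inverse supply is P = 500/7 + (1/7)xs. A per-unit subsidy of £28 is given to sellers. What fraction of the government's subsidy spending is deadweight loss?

DWL / government spending = 147/1294

Pre-subsidy: 500/3 - (1/9)x = 500/7 + (1/7)x gives x* = 375 and P* = 125.
With the subsidy, sellers receive Ps = Pb + 28 for each unit, where Pb is the price buyers pay.
On the curves, Pb = 500/3 - (1/9)x and Ps = 500/7 + (1/7)x; the wedge Ps − Pb = 28 gives 500/7 + (1/7)x − (500/3 - (1/9)x) = 28, so x' = 485.25.
Then Pb = 500/3 − (1/9)·485.25 = 112.75 and Ps = 500/7 + (1/7)·485.25 = 140.75.
ΔCS = ½(375 + 485.25)(125 − 112.75) = 5269.03125; ΔPS = ½(375 + 485.25)(140.75 − 125) = 6774.46875.
Government spending = 28 × 485.25 = 13587.
DWL = ½ × 28 × (485.25 − 375) = 1543.5; fraction = 1543.5 / 13587 = 147/1294.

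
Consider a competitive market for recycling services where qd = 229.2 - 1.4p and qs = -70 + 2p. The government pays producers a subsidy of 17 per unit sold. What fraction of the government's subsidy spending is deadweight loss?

Pre-subsidy: 229.2 - 1.4p = -70 + 2p gives p* = 88, q* = 106.
With the subsidy, sellers receive ps = pb + 17 for each unit, where pb is the price buyers pay.
Supply in terms of pb becomes qs = -70 + 2(pb + 17) = -36 + 2pb. Setting this equal to demand: 229.2 - 1.4pb = -36 + 2pb, so pb = 78.
Sellers receive ps = 78 + 17 = 95; q' = 229.2 − 1.4·78 = 120.
ΔCS = ½(106 + 120)(88 − 78) = 1130; ΔPS = ½(106 + 120)(95 − 88) = 791.
Government spending = 17 × 120 = 2040.
DWL = ½ × 17 × (120 − 106) = 119; fraction = 119 / 2040 = 7/120.

DWL / government spending = 7/120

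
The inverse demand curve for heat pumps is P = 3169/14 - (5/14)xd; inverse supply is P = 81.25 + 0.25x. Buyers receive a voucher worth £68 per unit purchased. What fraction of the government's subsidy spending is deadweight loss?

DWL / government spending = 56/351

Pre-subsidy: 3169/14 - (5/14)x = 81.25 + 0.25x gives x* = 239 and P* = 141.
With the rebate, buyers effectively pay Pb = Ps − 68, where Ps is the price sellers receive.
On the curves, Pb = 3169/14 - (5/14)x and Ps = 81.25 + 0.25x; the wedge Ps − Pb = 68 gives 81.25 + 0.25x − (3169/14 - (5/14)x) = 68, so x' = 351.
Then Pb = 3169/14 − (5/14)·351 = 101 and Ps = 81.25 + 0.25·351 = 169.
ΔCS = ½(239 + 351)(141 − 101) = 11800; ΔPS = ½(239 + 351)(169 − 141) = 8260.
Government spending = 68 × 351 = 23868.
DWL = ½ × 68 × (351 − 239) = 3808; fraction = 3808 / 23868 = 56/351.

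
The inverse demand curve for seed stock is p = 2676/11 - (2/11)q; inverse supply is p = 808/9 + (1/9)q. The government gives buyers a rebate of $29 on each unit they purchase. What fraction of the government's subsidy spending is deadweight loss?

DWL / government spending = 99/1246

Pre-subsidy: 2676/11 - (2/11)q = 808/9 + (1/9)q gives q* = 524 and p* = 148.
With the rebate, buyers effectively pay pb = ps − 29, where ps is the price sellers receive.
On the curves, pb = 2676/11 - (2/11)q and ps = 808/9 + (1/9)q; the wedge ps − pb = 29 gives 808/9 + (1/9)q − (2676/11 - (2/11)q) = 29, so q' = 623.
Then pb = 2676/11 − (2/11)·623 = 130 and ps = 808/9 + (1/9)·623 = 159.
ΔCS = ½(524 + 623)(148 − 130) = 10323; ΔPS = ½(524 + 623)(159 − 148) = 6308.5.
Government spending = 29 × 623 = 18067.
DWL = ½ × 29 × (623 − 524) = 1435.5; fraction = 1435.5 / 18067 = 99/1246.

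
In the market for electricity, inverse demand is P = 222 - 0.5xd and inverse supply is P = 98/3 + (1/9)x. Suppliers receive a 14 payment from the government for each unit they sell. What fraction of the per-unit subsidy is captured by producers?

Pre-subsidy: 222 - 0.5x = 98/3 + (1/9)x gives x* = 3408/11 and P* = 738/11.
With the subsidy, sellers receive Ps = Pb + 14 for each unit, where Pb is the price buyers pay.
On the curves, Pb = 222 - 0.5x and Ps = 98/3 + (1/9)x; the wedge Ps − Pb = 14 gives 98/3 + (1/9)x − (222 - 0.5x) = 14, so x' = 3660/11.
Then Pb = 222 − 0.5·(3660/11) = 612/11 and Ps = 98/3 + (1/9)·(3660/11) = 766/11.
Buyers' price falls by P* − Pb = 738/11 − 612/11 = 126/11; sellers' price rises by Ps − P* = 766/11 − 738/11 = 28/11.
So producers capture (28/11)/14 = 2/11 of each unit of subsidy.

Producer share = 2/11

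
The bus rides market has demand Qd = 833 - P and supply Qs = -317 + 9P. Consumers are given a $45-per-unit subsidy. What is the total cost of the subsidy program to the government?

Pre-subsidy: 833 - P = -317 + 9P gives P* = 115, Q* = 718.
With the rebate, buyers effectively pay Pb = Ps − 45, where Ps is the price sellers receive.
Demand in terms of Ps becomes Qd = 833 − 1(Ps − 45) = 878 - Ps. Setting this equal to supply: 878 - Ps = -317 + 9Ps, so Ps = 119.5.
Buyers pay Pb = 119.5 − 45 = 74.5; Q' = -317 + 9·119.5 = 758.5.
Government outlay = subsidy × quantity = 45 × 758.5 = 34132.5.

Government cost = $34132.5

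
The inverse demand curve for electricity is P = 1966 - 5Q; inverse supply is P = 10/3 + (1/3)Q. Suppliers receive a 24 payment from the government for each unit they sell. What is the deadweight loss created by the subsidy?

Pre-subsidy: 1966 - 5Q = 10/3 + (1/3)Q gives Q* = 368 and P* = 126.
With the subsidy, sellers receive Ps = Pb + 24 for each unit, where Pb is the price buyers pay.
On the curves, Pb = 1966 - 5Q and Ps = 10/3 + (1/3)Q; the wedge Ps − Pb = 24 gives 10/3 + (1/3)Q − (1966 - 5Q) = 24, so Q' = 372.5.
Then Pb = 1966 − 5·372.5 = 103.5 and Ps = 10/3 + (1/3)·372.5 = 127.5.
The subsidy expands output by 372.5 − 368 = 4.5 past the efficient level; on those units the gap between marginal cost and willingness to pay runs from 0 up to 24.
DWL = ½ × 24 × 4.5 = 54.

Deadweight loss = 54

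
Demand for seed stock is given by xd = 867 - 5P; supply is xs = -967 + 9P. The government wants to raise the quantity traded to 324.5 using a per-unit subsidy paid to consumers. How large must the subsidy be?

At x = 324.5, invert demand for the buyer price: Pb = (867 − 324.5)/5 = 108.5; invert supply for the seller price: Ps = (324.5 − (-967))/9 = 143.5.
The subsidy must fill the gap: s = Ps − Pb = 143.5 − 108.5 = 35.

Required subsidy s = 35 per unit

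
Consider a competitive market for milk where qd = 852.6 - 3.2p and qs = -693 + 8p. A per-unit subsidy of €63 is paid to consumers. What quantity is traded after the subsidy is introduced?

Pre-subsidy: 852.6 - 3.2p = -693 + 8p gives p* = 138, q* = 411.
With the rebate, buyers effectively pay pb = ps − 63, where ps is the price sellers receive.
Demand in terms of ps becomes qd = 852.6 − 3.2(ps − 63) = 1054.2 - 3.2ps. Setting this equal to supply: 1054.2 - 3.2ps = -693 + 8ps, so ps = 156.
Buyers pay pb = 156 − 63 = 93; q' = -693 + 8·156 = 555.

q' = 555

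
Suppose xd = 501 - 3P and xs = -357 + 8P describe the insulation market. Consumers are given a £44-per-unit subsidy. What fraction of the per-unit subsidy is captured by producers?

Producer share = 3/11

Pre-subsidy: 501 - 3P = -357 + 8P gives P* = 78, x* = 267.
With the rebate, buyers effectively pay Pb = Ps − 44, where Ps is the price sellers receive.
Demand in terms of Ps becomes xd = 501 − 3(Ps − 44) = 633 - 3Ps. Setting this equal to supply: 633 - 3Ps = -357 + 8Ps, so Ps = 90.
Buyers pay Pb = 90 − 44 = 46; x' = -357 + 8·90 = 363.
Buyers' price falls by P* − Pb = 78 − 46 = 32; sellers' price rises by Ps − P* = 90 − 78 = 12.
So producers capture 12/44 = 3/11 of each unit of subsidy.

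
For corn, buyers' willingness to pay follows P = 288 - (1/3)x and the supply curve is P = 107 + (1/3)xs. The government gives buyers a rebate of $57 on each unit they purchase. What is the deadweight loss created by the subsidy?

Pre-subsidy: 288 - (1/3)x = 107 + (1/3)x gives x* = 271.5 and P* = 197.5.
With the rebate, buyers effectively pay Pb = Ps − 57, where Ps is the price sellers receive.
On the curves, Pb = 288 - (1/3)x and Ps = 107 + (1/3)x; the wedge Ps − Pb = 57 gives 107 + (1/3)x − (288 - (1/3)x) = 57, so x' = 357.
Then Pb = 288 − (1/3)·357 = 169 and Ps = 107 + (1/3)·357 = 226.
The subsidy expands output by 357 − 271.5 = 85.5 past the efficient level; on those units the gap between marginal cost and willingness to pay runs from 0 up to 57.
DWL = ½ × 57 × 85.5 = 2436.75.

Deadweight loss = $2436.75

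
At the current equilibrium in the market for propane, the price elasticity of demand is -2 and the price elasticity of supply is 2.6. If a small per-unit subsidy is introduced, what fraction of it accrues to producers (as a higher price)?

Producer share = 10/23

For a small subsidy around the equilibrium, the benefit split depends on the relative slopes, which at a point are proportional to the elasticities.
Buyer share = εs/(εs + |εd|) = 2.6/(2.6 + 2) = 13/23; seller share = |εd|/(εs + |εd|) = 10/23.
So producers capture 10/23 of the subsidy.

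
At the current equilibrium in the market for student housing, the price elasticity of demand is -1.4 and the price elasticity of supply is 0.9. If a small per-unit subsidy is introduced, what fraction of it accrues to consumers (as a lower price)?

Consumer share = 9/23

For a small subsidy around the equilibrium, the benefit split depends on the relative slopes, which at a point are proportional to the elasticities.
Buyer share = εs/(εs + |εd|) = 0.9/(0.9 + 1.4) = 9/23; seller share = |εd|/(εs + |εd|) = 14/23.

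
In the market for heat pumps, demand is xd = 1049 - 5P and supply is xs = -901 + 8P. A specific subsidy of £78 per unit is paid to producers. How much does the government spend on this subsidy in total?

Government cost = £42042

Pre-subsidy: 1049 - 5P = -901 + 8P gives P* = 150, x* = 299.
With the subsidy, sellers receive Ps = Pb + 78 for each unit, where Pb is the price buyers pay.
Supply in terms of Pb becomes xs = -901 + 8(Pb + 78) = -277 + 8Pb. Setting this equal to demand: 1049 - 5Pb = -277 + 8Pb, so Pb = 102.
Sellers receive Ps = 102 + 78 = 180; x' = 1049 − 5·102 = 539.
Government outlay = subsidy × quantity = 78 × 539 = 42042.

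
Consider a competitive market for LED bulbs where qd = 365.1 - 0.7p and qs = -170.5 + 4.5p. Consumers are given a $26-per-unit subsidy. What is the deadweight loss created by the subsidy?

Deadweight loss = $204.75

Pre-subsidy: 365.1 - 0.7p = -170.5 + 4.5p gives p* = 103, q* = 293.
With the rebate, buyers effectively pay pb = ps − 26, where ps is the price sellers receive.
Demand in terms of ps becomes qd = 365.1 − 0.7(ps − 26) = 383.3 - 0.7ps. Setting this equal to supply: 383.3 - 0.7ps = -170.5 + 4.5ps, so ps = 106.5.
Buyers pay pb = 106.5 − 26 = 80.5; q' = -170.5 + 4.5·106.5 = 308.75.
The subsidy expands output by 308.75 − 293 = 15.75 past the efficient level; on those units the gap between marginal cost and willingness to pay runs from 0 up to 26.
DWL = ½ × 26 × 15.75 = 204.75.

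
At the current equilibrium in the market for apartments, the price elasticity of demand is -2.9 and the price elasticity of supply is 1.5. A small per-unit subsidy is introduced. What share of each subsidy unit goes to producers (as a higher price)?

Producer share = 29/44

For a small subsidy around the equilibrium, the benefit split depends on the relative slopes, which at a point are proportional to the elasticities.
Buyer share = εs/(εs + |εd|) = 1.5/(1.5 + 2.9) = 15/44; seller share = |εd|/(εs + |εd|) = 29/44.
So producers capture 29/44 of the subsidy.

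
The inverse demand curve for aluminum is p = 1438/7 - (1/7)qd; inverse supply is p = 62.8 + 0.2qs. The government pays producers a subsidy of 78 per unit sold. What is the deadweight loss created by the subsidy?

Deadweight loss = 8872.5

Pre-subsidy: 1438/7 - (1/7)q = 62.8 + 0.2q gives q* = 416 and p* = 146.
With the subsidy, sellers receive ps = pb + 78 for each unit, where pb is the price buyers pay.
On the curves, pb = 1438/7 - (1/7)q and ps = 62.8 + 0.2q; the wedge ps − pb = 78 gives 62.8 + 0.2q − (1438/7 - (1/7)q) = 78, so q' = 643.5.
Then pb = 1438/7 − (1/7)·643.5 = 113.5 and ps = 62.8 + 0.2·643.5 = 191.5.
The subsidy expands output by 643.5 − 416 = 227.5 past the efficient level; on those units the gap between marginal cost and willingness to pay runs from 0 up to 78.
DWL = ½ × 78 × 227.5 = 8872.5.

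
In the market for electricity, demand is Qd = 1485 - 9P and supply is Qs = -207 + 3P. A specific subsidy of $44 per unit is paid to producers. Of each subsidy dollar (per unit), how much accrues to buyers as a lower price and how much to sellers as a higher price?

Buyers gain $11 per unit; sellers gain $33 per unit

Pre-subsidy: 1485 - 9P = -207 + 3P gives P* = 141, Q* = 216.
With the subsidy, sellers receive Ps = Pb + 44 for each unit, where Pb is the price buyers pay.
Supply in terms of Pb becomes Qs = -207 + 3(Pb + 44) = -75 + 3Pb. Setting this equal to demand: 1485 - 9Pb = -75 + 3Pb, so Pb = 130.
Sellers receive Ps = 130 + 44 = 174; Q' = 1485 − 9·130 = 315.
Buyers' price falls by P* − Pb = 141 − 130 = 11; sellers' price rises by Ps − P* = 174 − 141 = 33.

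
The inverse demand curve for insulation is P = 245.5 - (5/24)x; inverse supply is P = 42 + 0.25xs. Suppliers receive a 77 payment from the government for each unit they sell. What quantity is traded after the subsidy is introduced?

Pre-subsidy: 245.5 - (5/24)x = 42 + 0.25x gives x* = 444 and P* = 153.
With the subsidy, sellers receive Ps = Pb + 77 for each unit, where Pb is the price buyers pay.
On the curves, Pb = 245.5 - (5/24)x and Ps = 42 + 0.25x; the wedge Ps − Pb = 77 gives 42 + 0.25x − (245.5 - (5/24)x) = 77, so x' = 612.
Then Pb = 245.5 − (5/24)·612 = 118 and Ps = 42 + 0.25·612 = 195.

x' = 612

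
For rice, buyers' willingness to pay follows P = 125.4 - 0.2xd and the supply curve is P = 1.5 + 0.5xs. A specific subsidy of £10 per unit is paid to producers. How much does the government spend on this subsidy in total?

Government cost = 13390/7

Pre-subsidy: 125.4 - 0.2x = 1.5 + 0.5x gives x* = 177 and P* = 90.
With the subsidy, sellers receive Ps = Pb + 10 for each unit, where Pb is the price buyers pay.
On the curves, Pb = 125.4 - 0.2x and Ps = 1.5 + 0.5x; the wedge Ps − Pb = 10 gives 1.5 + 0.5x − (125.4 - 0.2x) = 10, so x' = 1339/7.
Then Pb = 125.4 − 0.2·(1339/7) = 610/7 and Ps = 1.5 + 0.5·(1339/7) = 680/7.
Government outlay = subsidy × quantity = 10 × 1339/7 = 13390/7.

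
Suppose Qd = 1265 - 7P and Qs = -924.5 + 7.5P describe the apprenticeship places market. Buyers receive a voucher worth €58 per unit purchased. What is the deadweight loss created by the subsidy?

Pre-subsidy: 1265 - 7P = -924.5 + 7.5P gives P* = 151, Q* = 208.
With the rebate, buyers effectively pay Pb = Ps − 58, where Ps is the price sellers receive.
Demand in terms of Ps becomes Qd = 1265 − 7(Ps − 58) = 1671 - 7Ps. Setting this equal to supply: 1671 - 7Ps = -924.5 + 7.5Ps, so Ps = 179.
Buyers pay Pb = 179 − 58 = 121; Q' = -924.5 + 7.5·179 = 418.
The subsidy expands output by 418 − 208 = 210 past the efficient level; on those units the gap between marginal cost and willingness to pay runs from 0 up to 58.
DWL = ½ × 58 × 210 = 6090.

Deadweight loss = €6090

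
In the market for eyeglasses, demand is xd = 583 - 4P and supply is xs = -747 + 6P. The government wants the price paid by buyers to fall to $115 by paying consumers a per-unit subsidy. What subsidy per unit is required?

At a buyer price of 115, quantity demanded is 583 − 4·115 = 123.
Sellers supply 123 only when they receive Ps with -747 + 6·Ps = 123, i.e. Ps = 145.
s = Ps − Pb = 145 − 115 = 30.

Required subsidy s = $30 per unit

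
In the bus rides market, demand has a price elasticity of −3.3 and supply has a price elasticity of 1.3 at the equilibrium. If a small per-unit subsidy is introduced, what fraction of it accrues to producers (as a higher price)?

Producer share = 33/46

For a small subsidy around the equilibrium, the benefit split depends on the relative slopes, which at a point are proportional to the elasticities.
Buyer share = εs/(εs + |εd|) = 1.3/(1.3 + 3.3) = 13/46; seller share = |εd|/(εs + |εd|) = 33/46.
So producers capture 33/46 of the subsidy.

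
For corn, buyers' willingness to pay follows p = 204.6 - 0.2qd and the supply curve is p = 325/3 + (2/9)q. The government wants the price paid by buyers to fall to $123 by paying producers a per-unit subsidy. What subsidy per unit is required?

Required subsidy s = $76 per unit

At a buyer price of 123, quantity demanded is 1023 − 5·123 = 408.
Sellers supply 408 only when they receive ps = 325/3 + (2/9)·408 = 199.
s = ps − pb = 199 − 123 = 76.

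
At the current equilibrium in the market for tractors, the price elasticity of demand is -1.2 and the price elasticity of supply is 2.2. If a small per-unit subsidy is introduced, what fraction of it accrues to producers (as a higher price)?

Producer share = 6/17

For a small subsidy around the equilibrium, the benefit split depends on the relative slopes, which at a point are proportional to the elasticities.
Buyer share = εs/(εs + |εd|) = 2.2/(2.2 + 1.2) = 11/17; seller share = |εd|/(εs + |εd|) = 6/17.
So producers capture 6/17 of the subsidy.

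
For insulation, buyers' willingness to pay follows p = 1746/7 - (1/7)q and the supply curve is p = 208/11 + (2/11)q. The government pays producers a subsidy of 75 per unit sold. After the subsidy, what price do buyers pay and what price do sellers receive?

Pre-subsidy: 1746/7 - (1/7)q = 208/11 + (2/11)q gives q* = 710 and p* = 148.
With the subsidy, sellers receive ps = pb + 75 for each unit, where pb is the price buyers pay.
On the curves, pb = 1746/7 - (1/7)q and ps = 208/11 + (2/11)q; the wedge ps − pb = 75 gives 208/11 + (2/11)q − (1746/7 - (1/7)q) = 75, so q' = 941.
Then pb = 1746/7 − (1/7)·941 = 115 and ps = 208/11 + (2/11)·941 = 190.

Buyers pay 115; sellers receive 190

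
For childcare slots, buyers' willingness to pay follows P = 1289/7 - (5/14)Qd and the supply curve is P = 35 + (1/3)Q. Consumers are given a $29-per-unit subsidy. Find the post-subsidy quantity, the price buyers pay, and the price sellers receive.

Q' = 258; buyers pay $92; sellers receive $121

Pre-subsidy: 1289/7 - (5/14)Q = 35 + (1/3)Q gives Q* = 216 and P* = 107.
With the rebate, buyers effectively pay Pb = Ps − 29, where Ps is the price sellers receive.
On the curves, Pb = 1289/7 - (5/14)Q and Ps = 35 + (1/3)Q; the wedge Ps − Pb = 29 gives 35 + (1/3)Q − (1289/7 - (5/14)Q) = 29, so Q' = 258.
Then Pb = 1289/7 − (5/14)·258 = 92 and Ps = 35 + (1/3)·258 = 121.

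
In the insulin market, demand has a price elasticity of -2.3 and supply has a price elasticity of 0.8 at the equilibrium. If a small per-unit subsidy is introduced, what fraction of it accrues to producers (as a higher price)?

For a small subsidy around the equilibrium, the benefit split depends on the relative slopes, which at a point are proportional to the elasticities.
Buyer share = εs/(εs + |εd|) = 0.8/(0.8 + 2.3) = 8/31; seller share = |εd|/(εs + |εd|) = 23/31.
So producers capture 23/31 of the subsidy.

Producer share = 23/31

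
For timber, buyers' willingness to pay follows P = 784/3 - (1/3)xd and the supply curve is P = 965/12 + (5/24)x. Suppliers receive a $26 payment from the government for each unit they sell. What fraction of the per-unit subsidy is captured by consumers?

Consumer share = 8/13

Pre-subsidy: 784/3 - (1/3)x = 965/12 + (5/24)x gives x* = 334 and P* = 150.
With the subsidy, sellers receive Ps = Pb + 26 for each unit, where Pb is the price buyers pay.
On the curves, Pb = 784/3 - (1/3)x and Ps = 965/12 + (5/24)x; the wedge Ps − Pb = 26 gives 965/12 + (5/24)x − (784/3 - (1/3)x) = 26, so x' = 382.
Then Pb = 784/3 − (1/3)·382 = 134 and Ps = 965/12 + (5/24)·382 = 160.
Buyers' price falls by P* − Pb = 150 − 134 = 16; sellers' price rises by Ps − P* = 160 − 150 = 10.
So consumers capture 16/26 = 8/13 of each unit of subsidy.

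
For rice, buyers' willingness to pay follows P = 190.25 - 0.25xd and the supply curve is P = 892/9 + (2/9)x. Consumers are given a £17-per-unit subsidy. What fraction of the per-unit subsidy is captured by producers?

Producer share = 8/17

Pre-subsidy: 190.25 - 0.25x = 892/9 + (2/9)x gives x* = 193 and P* = 142.
With the rebate, buyers effectively pay Pb = Ps − 17, where Ps is the price sellers receive.
On the curves, Pb = 190.25 - 0.25x and Ps = 892/9 + (2/9)x; the wedge Ps − Pb = 17 gives 892/9 + (2/9)x − (190.25 - 0.25x) = 17, so x' = 229.
Then Pb = 190.25 − 0.25·229 = 133 and Ps = 892/9 + (2/9)·229 = 150.
Buyers' price falls by P* − Pb = 142 − 133 = 9; sellers' price rises by Ps − P* = 150 − 142 = 8.
So producers capture 8/17 = 8/17 of each unit of subsidy.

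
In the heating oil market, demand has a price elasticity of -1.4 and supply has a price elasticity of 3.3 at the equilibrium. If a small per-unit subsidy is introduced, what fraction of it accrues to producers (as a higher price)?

Producer share = 14/47

For a small subsidy around the equilibrium, the benefit split depends on the relative slopes, which at a point are proportional to the elasticities.
Buyer share = εs/(εs + |εd|) = 3.3/(3.3 + 1.4) = 33/47; seller share = |εd|/(εs + |εd|) = 14/47.
So producers capture 14/47 of the subsidy.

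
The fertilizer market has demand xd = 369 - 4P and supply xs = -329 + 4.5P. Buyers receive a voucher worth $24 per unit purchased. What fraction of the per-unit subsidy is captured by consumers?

Pre-subsidy: 369 - 4P = -329 + 4.5P gives P* = 1396/17, x* = 689/17.
With the rebate, buyers effectively pay Pb = Ps − 24, where Ps is the price sellers receive.
Demand in terms of Ps becomes xd = 369 − 4(Ps − 24) = 465 - 4Ps. Setting this equal to supply: 465 - 4Ps = -329 + 4.5Ps, so Ps = 1588/17.
Buyers pay Pb = 1588/17 − 24 = 1180/17; x' = -329 + 4.5·(1588/17) = 1553/17.
Buyers' price falls by P* − Pb = 1396/17 − 1180/17 = 216/17; sellers' price rises by Ps − P* = 1588/17 − 1396/17 = 192/17.
So consumers capture (216/17)/24 = 9/17 of each unit of subsidy.

Consumer share = 9/17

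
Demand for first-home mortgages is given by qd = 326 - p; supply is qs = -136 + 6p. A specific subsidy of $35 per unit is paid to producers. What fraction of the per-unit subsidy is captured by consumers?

Consumer share = 6/7

Pre-subsidy: 326 - p = -136 + 6p gives p* = 66, q* = 260.
With the subsidy, sellers receive ps = pb + 35 for each unit, where pb is the price buyers pay.
Supply in terms of pb becomes qs = -136 + 6(pb + 35) = 74 + 6pb. Setting this equal to demand: 326 - pb = 74 + 6pb, so pb = 36.
Sellers receive ps = 36 + 35 = 71; q' = 326 − 1·36 = 290.
Buyers' price falls by p* − pb = 66 − 36 = 30; sellers' price rises by ps − p* = 71 − 66 = 5.
So consumers capture 30/35 = 6/7 of each unit of subsidy.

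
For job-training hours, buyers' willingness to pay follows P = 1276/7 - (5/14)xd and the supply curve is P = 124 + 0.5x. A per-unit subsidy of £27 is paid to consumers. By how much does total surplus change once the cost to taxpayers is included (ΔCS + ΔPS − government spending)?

Net change in total surplus = -£425.25

Pre-subsidy: 1276/7 - (5/14)x = 124 + 0.5x gives x* = 68 and P* = 158.
With the rebate, buyers effectively pay Pb = Ps − 27, where Ps is the price sellers receive.
On the curves, Pb = 1276/7 - (5/14)x and Ps = 124 + 0.5x; the wedge Ps − Pb = 27 gives 124 + 0.5x − (1276/7 - (5/14)x) = 27, so x' = 99.5.
Then Pb = 1276/7 − (5/14)·99.5 = 146.75 and Ps = 124 + 0.5·99.5 = 173.75.
ΔCS = ½(68 + 99.5)(158 − 146.75) = 942.1875; ΔPS = ½(68 + 99.5)(173.75 − 158) = 1319.0625.
Government spending = 27 × 99.5 = 2686.5.
Net change = 942.1875 + 1319.0625 − 2686.5 = -425.25. The loss equals the DWL triangle ½·27·31.5.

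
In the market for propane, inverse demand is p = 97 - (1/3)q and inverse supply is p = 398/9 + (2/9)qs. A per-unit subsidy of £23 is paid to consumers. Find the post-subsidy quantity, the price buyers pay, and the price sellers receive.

Pre-subsidy: 97 - (1/3)q = 398/9 + (2/9)q gives q* = 95 and p* = 196/3.
With the rebate, buyers effectively pay pb = ps − 23, where ps is the price sellers receive.
On the curves, pb = 97 - (1/3)q and ps = 398/9 + (2/9)q; the wedge ps − pb = 23 gives 398/9 + (2/9)q − (97 - (1/3)q) = 23, so q' = 136.4.
Then pb = 97 − (1/3)·136.4 = 773/15 and ps = 398/9 + (2/9)·136.4 = 1118/15.

q' = 136.4; buyers pay 773/15; sellers receive 1118/15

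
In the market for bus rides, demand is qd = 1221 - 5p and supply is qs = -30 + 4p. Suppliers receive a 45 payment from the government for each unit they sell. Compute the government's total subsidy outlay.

Pre-subsidy: 1221 - 5p = -30 + 4p gives p* = 139, q* = 526.
With the subsidy, sellers receive ps = pb + 45 for each unit, where pb is the price buyers pay.
Supply in terms of pb becomes qs = -30 + 4(pb + 45) = 150 + 4pb. Setting this equal to demand: 1221 - 5pb = 150 + 4pb, so pb = 119.
Sellers receive ps = 119 + 45 = 164; q' = 1221 − 5·119 = 626.
Government outlay = subsidy × quantity = 45 × 626 = 28170.

Government cost = 28170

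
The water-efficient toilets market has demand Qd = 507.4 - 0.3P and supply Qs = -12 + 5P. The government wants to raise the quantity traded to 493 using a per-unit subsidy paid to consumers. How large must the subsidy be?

At Q = 493, invert demand for the buyer price: Pb = (507.4 − 493)/0.3 = 48; invert supply for the seller price: Ps = (493 − (-12))/5 = 101.
The subsidy must fill the gap: s = Ps − Pb = 101 − 48 = 53.

Required subsidy s = 53 per unit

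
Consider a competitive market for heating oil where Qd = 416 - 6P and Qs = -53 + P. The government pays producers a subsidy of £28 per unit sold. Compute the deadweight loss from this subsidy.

Deadweight loss = £336

Pre-subsidy: 416 - 6P = -53 + P gives P* = 67, Q* = 14.
With the subsidy, sellers receive Ps = Pb + 28 for each unit, where Pb is the price buyers pay.
Supply in terms of Pb becomes Qs = -53 + 1(Pb + 28) = -25 + Pb. Setting this equal to demand: 416 - 6Pb = -25 + Pb, so Pb = 63.
Sellers receive Ps = 63 + 28 = 91; Q' = 416 − 6·63 = 38.
The subsidy expands output by 38 − 14 = 24 past the efficient level; on those units the gap between marginal cost and willingness to pay runs from 0 up to 28.
DWL = ½ × 28 × 24 = 336.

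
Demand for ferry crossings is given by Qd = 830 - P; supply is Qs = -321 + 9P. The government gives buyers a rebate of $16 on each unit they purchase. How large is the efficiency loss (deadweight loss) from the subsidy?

Deadweight loss = $115.2

Pre-subsidy: 830 - P = -321 + 9P gives P* = 115.1, Q* = 714.9.
With the rebate, buyers effectively pay Pb = Ps − 16, where Ps is the price sellers receive.
Demand in terms of Ps becomes Qd = 830 − 1(Ps − 16) = 846 - Ps. Setting this equal to supply: 846 - Ps = -321 + 9Ps, so Ps = 116.7.
Buyers pay Pb = 116.7 − 16 = 100.7; Q' = -321 + 9·116.7 = 729.3.
The subsidy expands output by 729.3 − 714.9 = 14.4 past the efficient level; on those units the gap between marginal cost and willingness to pay runs from 0 up to 16.
DWL = ½ × 16 × 14.4 = 115.2.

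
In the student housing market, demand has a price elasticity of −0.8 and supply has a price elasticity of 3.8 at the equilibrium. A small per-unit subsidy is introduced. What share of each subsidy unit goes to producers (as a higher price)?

For a small subsidy around the equilibrium, the benefit split depends on the relative slopes, which at a point are proportional to the elasticities.
Buyer share = εs/(εs + |εd|) = 3.8/(3.8 + 0.8) = 19/23; seller share = |εd|/(εs + |εd|) = 4/23.
So producers capture 4/23 of the subsidy.

Producer share = 4/23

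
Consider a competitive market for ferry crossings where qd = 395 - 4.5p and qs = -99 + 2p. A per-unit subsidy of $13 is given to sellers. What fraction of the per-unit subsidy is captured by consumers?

Consumer share = 4/13

Pre-subsidy: 395 - 4.5p = -99 + 2p gives p* = 76, q* = 53.
With the subsidy, sellers receive ps = pb + 13 for each unit, where pb is the price buyers pay.
Supply in terms of pb becomes qs = -99 + 2(pb + 13) = -73 + 2pb. Setting this equal to demand: 395 - 4.5pb = -73 + 2pb, so pb = 72.
Sellers receive ps = 72 + 13 = 85; q' = 395 − 4.5·72 = 71.
Buyers' price falls by p* − pb = 76 − 72 = 4; sellers' price rises by ps − p* = 85 − 76 = 9.
So consumers capture 4/13 = 4/13 of each unit of subsidy.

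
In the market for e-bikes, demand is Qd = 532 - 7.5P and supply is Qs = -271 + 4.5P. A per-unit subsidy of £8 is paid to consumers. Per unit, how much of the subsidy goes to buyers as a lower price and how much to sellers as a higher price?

Buyers gain £3 per unit; sellers gain £5 per unit

Pre-subsidy: 532 - 7.5P = -271 + 4.5P gives P* = 803/12, Q* = 30.125.
With the rebate, buyers effectively pay Pb = Ps − 8, where Ps is the price sellers receive.
Demand in terms of Ps becomes Qd = 532 − 7.5(Ps − 8) = 592 - 7.5Ps. Setting this equal to supply: 592 - 7.5Ps = -271 + 4.5Ps, so Ps = 863/12.
Buyers pay Pb = 863/12 − 8 = 767/12; Q' = -271 + 4.5·(863/12) = 52.625.
Buyers' price falls by P* − Pb = 803/12 − 767/12 = 3; sellers' price rises by Ps − P* = 863/12 − 803/12 = 5.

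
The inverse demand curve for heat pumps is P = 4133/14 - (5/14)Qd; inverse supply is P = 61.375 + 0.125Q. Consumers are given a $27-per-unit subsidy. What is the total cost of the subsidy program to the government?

Pre-subsidy: 4133/14 - (5/14)Q = 61.375 + 0.125Q gives Q* = 485 and P* = 122.
With the rebate, buyers effectively pay Pb = Ps − 27, where Ps is the price sellers receive.
On the curves, Pb = 4133/14 - (5/14)Q and Ps = 61.375 + 0.125Q; the wedge Ps − Pb = 27 gives 61.375 + 0.125Q − (4133/14 - (5/14)Q) = 27, so Q' = 541.
Then Pb = 4133/14 − (5/14)·541 = 102 and Ps = 61.375 + 0.125·541 = 129.
Government outlay = subsidy × quantity = 27 × 541 = 14607.

Government cost = $14607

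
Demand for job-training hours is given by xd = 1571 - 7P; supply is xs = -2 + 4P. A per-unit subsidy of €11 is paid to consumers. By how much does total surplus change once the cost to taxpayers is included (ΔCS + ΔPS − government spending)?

Net change in total surplus = -€154

Pre-subsidy: 1571 - 7P = -2 + 4P gives P* = 143, x* = 570.
With the rebate, buyers effectively pay Pb = Ps − 11, where Ps is the price sellers receive.
Demand in terms of Ps becomes xd = 1571 − 7(Ps − 11) = 1648 - 7Ps. Setting this equal to supply: 1648 - 7Ps = -2 + 4Ps, so Ps = 150.
Buyers pay Pb = 150 − 11 = 139; x' = -2 + 4·150 = 598.
ΔCS = ½(570 + 598)(143 − 139) = 2336; ΔPS = ½(570 + 598)(150 − 143) = 4088.
Government spending = 11 × 598 = 6578.
Net change = 2336 + 4088 − 6578 = -154. The loss equals the DWL triangle ½·11·28.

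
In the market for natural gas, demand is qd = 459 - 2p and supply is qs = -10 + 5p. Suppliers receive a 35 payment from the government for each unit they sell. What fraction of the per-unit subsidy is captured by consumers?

Consumer share = 5/7

Pre-subsidy: 459 - 2p = -10 + 5p gives p* = 67, q* = 325.
With the subsidy, sellers receive ps = pb + 35 for each unit, where pb is the price buyers pay.
Supply in terms of pb becomes qs = -10 + 5(pb + 35) = 165 + 5pb. Setting this equal to demand: 459 - 2pb = 165 + 5pb, so pb = 42.
Sellers receive ps = 42 + 35 = 77; q' = 459 − 2·42 = 375.
Buyers' price falls by p* − pb = 67 − 42 = 25; sellers' price rises by ps − p* = 77 − 67 = 10.
So consumers capture 25/35 = 5/7 of each unit of subsidy.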